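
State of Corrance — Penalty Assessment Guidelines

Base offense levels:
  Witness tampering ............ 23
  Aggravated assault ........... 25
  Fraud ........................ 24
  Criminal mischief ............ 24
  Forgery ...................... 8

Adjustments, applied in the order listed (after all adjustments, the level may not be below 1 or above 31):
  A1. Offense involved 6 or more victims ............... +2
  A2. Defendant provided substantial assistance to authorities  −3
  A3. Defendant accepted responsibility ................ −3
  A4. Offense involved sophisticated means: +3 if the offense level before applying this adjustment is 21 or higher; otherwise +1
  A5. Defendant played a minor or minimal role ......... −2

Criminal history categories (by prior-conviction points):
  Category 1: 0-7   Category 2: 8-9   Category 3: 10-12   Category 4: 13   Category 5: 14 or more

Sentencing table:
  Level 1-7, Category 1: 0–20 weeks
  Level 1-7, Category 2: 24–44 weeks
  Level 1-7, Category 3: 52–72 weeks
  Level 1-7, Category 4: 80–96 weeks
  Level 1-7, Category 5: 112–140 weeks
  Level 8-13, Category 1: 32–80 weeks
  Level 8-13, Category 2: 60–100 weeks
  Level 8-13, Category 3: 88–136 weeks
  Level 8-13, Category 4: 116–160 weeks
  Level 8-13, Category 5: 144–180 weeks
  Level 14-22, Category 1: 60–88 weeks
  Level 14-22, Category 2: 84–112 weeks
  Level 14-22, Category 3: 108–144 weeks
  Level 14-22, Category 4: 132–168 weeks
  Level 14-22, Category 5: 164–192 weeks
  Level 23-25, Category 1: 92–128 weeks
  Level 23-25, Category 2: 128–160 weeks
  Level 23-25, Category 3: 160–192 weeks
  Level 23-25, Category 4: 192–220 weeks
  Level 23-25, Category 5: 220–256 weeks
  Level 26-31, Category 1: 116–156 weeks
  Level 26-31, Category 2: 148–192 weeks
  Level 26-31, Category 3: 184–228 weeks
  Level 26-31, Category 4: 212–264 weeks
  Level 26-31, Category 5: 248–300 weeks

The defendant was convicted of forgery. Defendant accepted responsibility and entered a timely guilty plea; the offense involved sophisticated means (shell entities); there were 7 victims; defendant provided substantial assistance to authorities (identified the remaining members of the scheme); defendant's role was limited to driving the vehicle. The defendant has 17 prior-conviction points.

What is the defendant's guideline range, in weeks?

112-140 weeks

Base offense level for forgery: 8.
A1 applies: 8 + 2 = 10.
A2 applies: 10 − 3 = 7.
A3 applies: 7 − 3 = 4.
A4 applies (level before this adjustment is 4 < 21, so +1): 4 + 1 = 5.
A5 applies: 5 − 2 = 3.
Final offense level: 3.
Criminal history: 17 prior points → Category 5 (14+).
Level 3 falls in the 1-7 band.
Grid: Level 1-7 × Category 5 = 112-140 weeks.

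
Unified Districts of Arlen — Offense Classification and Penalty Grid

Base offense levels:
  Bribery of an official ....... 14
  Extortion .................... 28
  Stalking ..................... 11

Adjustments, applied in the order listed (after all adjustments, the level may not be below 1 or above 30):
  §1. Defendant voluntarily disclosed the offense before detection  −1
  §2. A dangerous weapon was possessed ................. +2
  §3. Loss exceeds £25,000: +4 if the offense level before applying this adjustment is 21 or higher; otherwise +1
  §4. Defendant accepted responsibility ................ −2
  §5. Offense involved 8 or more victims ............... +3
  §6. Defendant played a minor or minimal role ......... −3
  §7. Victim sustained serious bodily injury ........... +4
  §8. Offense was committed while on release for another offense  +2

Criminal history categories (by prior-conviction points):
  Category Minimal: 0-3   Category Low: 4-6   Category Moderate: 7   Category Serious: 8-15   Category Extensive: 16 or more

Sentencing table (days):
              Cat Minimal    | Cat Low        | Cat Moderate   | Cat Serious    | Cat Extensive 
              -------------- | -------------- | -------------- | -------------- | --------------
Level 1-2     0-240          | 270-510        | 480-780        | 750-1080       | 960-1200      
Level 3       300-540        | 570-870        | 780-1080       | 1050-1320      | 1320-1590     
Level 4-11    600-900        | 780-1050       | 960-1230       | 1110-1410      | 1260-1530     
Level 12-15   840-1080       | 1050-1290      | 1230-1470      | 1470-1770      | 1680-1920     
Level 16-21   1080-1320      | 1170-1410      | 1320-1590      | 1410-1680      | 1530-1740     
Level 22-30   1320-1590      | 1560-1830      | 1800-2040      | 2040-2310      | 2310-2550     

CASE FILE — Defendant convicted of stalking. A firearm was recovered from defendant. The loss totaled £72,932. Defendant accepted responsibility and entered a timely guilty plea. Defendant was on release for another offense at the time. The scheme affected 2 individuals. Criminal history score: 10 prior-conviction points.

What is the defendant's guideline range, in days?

1470-1770 days

Base offense level for stalking: 11.
§1 does not apply.
§2 applies: 11 + 2 = 13.
§3 applies (level before this adjustment is 13 < 21, so +1): 13 + 1 = 14.
§4 applies: 14 − 2 = 12.
§8 applies: 12 + 2 = 14.
Final offense level: 14.
Criminal history: 10 prior points → Category Serious (8-15).
Level 14 falls in the 12-15 band.
Grid: Level 12-15 × Category Serious = 1470-1770 days.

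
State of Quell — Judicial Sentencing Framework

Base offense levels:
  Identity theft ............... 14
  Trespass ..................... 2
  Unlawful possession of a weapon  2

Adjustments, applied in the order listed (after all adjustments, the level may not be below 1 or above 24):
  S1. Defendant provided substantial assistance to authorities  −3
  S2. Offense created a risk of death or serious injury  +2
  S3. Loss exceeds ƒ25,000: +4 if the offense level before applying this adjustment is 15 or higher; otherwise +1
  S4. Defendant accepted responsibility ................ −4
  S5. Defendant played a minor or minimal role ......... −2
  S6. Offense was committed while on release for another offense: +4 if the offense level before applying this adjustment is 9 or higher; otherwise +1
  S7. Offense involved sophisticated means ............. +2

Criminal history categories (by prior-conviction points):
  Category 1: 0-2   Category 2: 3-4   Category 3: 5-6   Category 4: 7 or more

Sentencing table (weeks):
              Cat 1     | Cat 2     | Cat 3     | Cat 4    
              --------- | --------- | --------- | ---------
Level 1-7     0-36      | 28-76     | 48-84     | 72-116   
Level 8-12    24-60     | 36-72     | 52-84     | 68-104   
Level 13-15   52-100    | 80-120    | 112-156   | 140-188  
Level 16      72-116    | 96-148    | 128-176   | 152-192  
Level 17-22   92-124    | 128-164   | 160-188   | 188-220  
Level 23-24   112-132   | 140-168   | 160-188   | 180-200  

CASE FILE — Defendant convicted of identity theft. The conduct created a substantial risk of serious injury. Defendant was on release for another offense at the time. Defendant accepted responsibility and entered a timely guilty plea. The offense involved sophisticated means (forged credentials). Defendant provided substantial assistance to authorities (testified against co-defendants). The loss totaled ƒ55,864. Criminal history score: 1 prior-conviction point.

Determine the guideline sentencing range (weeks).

Base offense level for identity theft: 14.
S1 applies: 14 − 3 = 11.
S2 applies: 11 + 2 = 13.
S3 applies (level before this adjustment is 13 < 15, so +1): 13 + 1 = 14.
S4 applies: 14 − 4 = 10.
S6 applies (level before this adjustment is 10 ≥ 9, so +4): 10 + 4 = 14.
S7 applies: 14 + 2 = 16.
Final offense level: 16.
Criminal history: 1 prior point → Category 1 (0-2).
Level 16 falls in the 16 band.
Grid: Level 16 × Category 1 = 72-116 weeks.

72-116 weeks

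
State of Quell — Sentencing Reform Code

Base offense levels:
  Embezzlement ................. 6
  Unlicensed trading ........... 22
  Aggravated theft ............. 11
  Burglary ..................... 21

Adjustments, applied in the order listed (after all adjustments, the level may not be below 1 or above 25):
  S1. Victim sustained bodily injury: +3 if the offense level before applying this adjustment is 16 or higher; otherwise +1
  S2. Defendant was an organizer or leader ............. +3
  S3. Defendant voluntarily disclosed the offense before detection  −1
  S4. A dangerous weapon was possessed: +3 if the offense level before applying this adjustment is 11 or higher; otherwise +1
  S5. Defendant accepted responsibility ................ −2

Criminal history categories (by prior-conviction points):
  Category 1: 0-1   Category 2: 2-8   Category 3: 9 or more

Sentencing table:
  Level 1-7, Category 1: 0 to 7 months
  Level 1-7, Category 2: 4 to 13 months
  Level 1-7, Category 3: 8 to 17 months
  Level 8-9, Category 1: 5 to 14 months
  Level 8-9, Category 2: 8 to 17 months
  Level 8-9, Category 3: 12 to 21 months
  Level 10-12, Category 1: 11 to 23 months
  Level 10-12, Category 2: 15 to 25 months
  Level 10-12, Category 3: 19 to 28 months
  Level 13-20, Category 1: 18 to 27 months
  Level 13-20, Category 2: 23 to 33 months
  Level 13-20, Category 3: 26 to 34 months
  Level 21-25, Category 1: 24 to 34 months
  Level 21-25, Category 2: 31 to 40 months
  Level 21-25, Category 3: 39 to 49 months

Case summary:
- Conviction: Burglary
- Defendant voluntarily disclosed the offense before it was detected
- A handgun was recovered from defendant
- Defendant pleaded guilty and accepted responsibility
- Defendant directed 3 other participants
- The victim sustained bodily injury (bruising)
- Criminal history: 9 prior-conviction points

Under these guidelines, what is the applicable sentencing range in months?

Base offense level for burglary: 21.
S1 applies (level before this adjustment is 21 ≥ 16, so +3): 21 + 3 = 24.
S2 applies: 24 + 3 = 27.
S3 applies: 27 − 1 = 26.
S4 applies (level before this adjustment is 26 ≥ 11, so +3): 26 + 3 = 29.
S5 applies: 29 − 2 = 27.
Level 27 exceeds the maximum of 25; capped at 25.
Final offense level: 25.
Criminal history: 9 prior points → Category 3 (9+).
Level 25 falls in the 21-25 band.
Grid: Level 21-25 × Category 3 = 39-49 months.

39-49 months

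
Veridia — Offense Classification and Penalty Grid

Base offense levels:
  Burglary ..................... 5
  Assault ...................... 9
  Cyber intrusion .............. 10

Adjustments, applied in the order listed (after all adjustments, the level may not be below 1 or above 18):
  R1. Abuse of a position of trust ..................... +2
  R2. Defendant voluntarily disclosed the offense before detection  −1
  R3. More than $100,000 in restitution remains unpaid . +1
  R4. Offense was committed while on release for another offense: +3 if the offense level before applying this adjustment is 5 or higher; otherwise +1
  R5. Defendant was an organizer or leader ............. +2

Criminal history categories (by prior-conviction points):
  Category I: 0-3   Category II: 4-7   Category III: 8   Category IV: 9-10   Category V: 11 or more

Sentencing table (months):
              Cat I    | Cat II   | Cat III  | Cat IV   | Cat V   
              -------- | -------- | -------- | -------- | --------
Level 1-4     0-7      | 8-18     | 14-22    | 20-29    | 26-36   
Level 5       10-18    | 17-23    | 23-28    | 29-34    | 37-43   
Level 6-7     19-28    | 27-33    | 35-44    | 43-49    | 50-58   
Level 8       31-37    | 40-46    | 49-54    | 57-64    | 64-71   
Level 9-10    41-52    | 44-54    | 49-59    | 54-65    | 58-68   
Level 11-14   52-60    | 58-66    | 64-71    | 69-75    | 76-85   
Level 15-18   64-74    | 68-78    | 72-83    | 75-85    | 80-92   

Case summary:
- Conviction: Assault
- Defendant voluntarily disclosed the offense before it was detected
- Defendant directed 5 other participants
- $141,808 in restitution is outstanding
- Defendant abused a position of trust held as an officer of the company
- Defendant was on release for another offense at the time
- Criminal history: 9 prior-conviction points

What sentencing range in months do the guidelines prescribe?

75-85 months

Base offense level for assault: 9.
R1 applies: 9 + 2 = 11.
R2 applies: 11 − 1 = 10.
R3 applies: 10 + 1 = 11.
R4 applies (level before this adjustment is 11 ≥ 5, so +3): 11 + 3 = 14.
R5 applies: 14 + 2 = 16.
Final offense level: 16.
Criminal history: 9 prior points → Category IV (9-10).
Level 16 falls in the 15-18 band.
Grid: Level 15-18 × Category IV = 75-85 months.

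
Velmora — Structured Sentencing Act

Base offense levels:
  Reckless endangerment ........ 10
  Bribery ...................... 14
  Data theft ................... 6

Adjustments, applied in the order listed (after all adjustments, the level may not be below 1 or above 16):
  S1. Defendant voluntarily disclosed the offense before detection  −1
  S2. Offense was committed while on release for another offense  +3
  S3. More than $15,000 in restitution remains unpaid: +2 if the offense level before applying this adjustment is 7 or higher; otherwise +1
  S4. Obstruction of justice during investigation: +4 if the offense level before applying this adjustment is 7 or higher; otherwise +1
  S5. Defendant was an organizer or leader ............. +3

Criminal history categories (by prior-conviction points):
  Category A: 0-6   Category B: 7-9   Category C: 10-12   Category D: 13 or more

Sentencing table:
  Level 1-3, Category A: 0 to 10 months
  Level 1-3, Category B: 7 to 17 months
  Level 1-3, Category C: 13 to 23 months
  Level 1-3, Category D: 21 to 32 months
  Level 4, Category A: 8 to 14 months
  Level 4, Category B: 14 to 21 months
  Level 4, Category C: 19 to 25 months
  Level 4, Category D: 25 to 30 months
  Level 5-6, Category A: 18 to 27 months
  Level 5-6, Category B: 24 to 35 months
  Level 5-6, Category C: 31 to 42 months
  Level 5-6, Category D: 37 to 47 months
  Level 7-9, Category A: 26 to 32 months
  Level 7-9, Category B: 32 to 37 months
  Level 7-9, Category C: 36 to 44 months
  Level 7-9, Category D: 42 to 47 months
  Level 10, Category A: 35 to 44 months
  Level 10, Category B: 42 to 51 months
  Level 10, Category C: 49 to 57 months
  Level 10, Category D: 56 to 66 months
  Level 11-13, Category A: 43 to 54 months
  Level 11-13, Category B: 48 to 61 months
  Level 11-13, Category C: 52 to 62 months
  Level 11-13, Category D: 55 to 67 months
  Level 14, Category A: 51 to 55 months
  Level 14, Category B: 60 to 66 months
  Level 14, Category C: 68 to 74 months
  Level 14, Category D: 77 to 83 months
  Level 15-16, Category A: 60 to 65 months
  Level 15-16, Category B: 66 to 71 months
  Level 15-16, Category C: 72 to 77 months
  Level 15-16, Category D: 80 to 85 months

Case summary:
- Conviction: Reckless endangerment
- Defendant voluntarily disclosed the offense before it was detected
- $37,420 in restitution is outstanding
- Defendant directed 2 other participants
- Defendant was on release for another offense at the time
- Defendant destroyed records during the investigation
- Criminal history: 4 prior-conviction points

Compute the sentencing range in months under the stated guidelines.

60-65 months

Base offense level for reckless endangerment: 10.
S1 applies: 10 − 1 = 9.
S2 applies: 9 + 3 = 12.
S3 applies (level before this adjustment is 12 ≥ 7, so +2): 12 + 2 = 14.
S4 applies (level before this adjustment is 14 ≥ 7, so +4): 14 + 4 = 18.
S5 applies: 18 + 3 = 21.
Level 21 exceeds the maximum of 16; capped at 16.
Final offense level: 16.
Criminal history: 4 prior points → Category A (0-6).
Level 16 falls in the 15-16 band.
Grid: Level 15-16 × Category A = 60-65 months.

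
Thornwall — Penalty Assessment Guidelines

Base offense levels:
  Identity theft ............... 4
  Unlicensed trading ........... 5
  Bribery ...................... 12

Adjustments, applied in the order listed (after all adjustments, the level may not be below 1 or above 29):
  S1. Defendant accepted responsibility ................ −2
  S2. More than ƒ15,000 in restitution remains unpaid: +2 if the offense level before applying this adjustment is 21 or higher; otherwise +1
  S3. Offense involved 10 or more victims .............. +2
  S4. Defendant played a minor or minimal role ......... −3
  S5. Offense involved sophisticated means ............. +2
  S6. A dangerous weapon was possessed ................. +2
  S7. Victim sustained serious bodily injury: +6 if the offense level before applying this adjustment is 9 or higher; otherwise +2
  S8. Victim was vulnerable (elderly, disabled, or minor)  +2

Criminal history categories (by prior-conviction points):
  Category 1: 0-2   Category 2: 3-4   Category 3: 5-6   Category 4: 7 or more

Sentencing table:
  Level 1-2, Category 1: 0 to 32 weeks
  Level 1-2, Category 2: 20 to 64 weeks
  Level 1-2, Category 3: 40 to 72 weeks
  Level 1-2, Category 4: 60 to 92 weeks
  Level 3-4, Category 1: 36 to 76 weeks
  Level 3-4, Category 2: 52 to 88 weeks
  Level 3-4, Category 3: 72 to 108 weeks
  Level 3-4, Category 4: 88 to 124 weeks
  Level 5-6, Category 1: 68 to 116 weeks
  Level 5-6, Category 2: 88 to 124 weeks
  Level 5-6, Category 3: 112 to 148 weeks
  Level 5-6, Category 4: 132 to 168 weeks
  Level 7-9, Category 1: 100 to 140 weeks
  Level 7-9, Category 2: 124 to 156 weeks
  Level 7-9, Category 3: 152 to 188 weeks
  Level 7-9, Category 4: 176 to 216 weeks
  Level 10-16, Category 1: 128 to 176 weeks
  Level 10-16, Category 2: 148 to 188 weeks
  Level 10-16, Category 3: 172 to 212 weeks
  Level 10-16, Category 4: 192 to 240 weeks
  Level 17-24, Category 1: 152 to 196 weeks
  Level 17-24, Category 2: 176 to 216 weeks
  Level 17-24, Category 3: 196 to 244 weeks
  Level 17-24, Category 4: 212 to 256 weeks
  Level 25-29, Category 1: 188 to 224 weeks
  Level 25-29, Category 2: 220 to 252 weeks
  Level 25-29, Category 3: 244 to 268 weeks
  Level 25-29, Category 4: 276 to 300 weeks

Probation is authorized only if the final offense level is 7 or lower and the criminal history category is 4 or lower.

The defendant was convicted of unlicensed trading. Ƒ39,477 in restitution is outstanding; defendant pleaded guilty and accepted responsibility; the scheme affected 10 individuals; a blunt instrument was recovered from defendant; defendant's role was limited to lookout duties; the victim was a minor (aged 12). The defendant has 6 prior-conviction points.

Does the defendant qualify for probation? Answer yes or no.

Base offense level for unlicensed trading: 5.
S1 applies: 5 − 2 = 3.
S2 applies (level before this adjustment is 3 < 21, so +1): 3 + 1 = 4.
S3 applies: 4 + 2 = 6.
S4 applies: 6 − 3 = 3.
S6 applies: 3 + 2 = 5.
S7 does not apply.
S8 applies: 5 + 2 = 7.
Final offense level: 7.
Criminal history: 6 prior points → Category 3 (5-6).
Level 7 falls in the 7-9 band.
Grid: Level 7-9 × Category 3 = 152-188 weeks.
Probation check: level 7 ≤ 7 and category 3 ≤ 4 → eligible.

Yes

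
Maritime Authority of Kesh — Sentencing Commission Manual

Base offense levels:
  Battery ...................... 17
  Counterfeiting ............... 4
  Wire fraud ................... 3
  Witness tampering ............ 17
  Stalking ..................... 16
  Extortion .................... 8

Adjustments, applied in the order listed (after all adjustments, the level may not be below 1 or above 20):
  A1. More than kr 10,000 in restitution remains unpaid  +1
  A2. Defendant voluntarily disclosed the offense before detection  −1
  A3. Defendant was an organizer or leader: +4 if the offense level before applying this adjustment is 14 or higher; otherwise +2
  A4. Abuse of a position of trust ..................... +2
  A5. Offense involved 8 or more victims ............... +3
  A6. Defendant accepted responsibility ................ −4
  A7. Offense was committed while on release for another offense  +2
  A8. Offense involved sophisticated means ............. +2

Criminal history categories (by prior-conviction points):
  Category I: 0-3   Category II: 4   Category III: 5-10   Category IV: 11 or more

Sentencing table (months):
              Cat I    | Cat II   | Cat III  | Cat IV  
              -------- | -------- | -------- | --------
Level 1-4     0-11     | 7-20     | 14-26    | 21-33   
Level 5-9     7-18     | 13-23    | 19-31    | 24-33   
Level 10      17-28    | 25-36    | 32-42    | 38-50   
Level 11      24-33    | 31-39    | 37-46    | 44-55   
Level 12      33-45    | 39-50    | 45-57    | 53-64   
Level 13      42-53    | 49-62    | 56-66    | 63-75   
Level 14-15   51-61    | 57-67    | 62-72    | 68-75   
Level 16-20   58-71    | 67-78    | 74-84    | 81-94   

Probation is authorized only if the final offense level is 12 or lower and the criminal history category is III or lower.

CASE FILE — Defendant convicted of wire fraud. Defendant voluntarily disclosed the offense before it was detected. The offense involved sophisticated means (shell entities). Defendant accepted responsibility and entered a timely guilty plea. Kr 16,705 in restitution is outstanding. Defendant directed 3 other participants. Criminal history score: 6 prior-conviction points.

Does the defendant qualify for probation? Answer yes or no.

Base offense level for wire fraud: 3.
A1 applies: 3 + 1 = 4.
A2 applies: 4 − 1 = 3.
A3 applies (level before this adjustment is 3 < 14, so +2): 3 + 2 = 5.
A4 does not apply.
A6 applies: 5 − 4 = 1.
A8 applies: 1 + 2 = 3.
Final offense level: 3.
Criminal history: 6 prior points → Category III (5-10).
Level 3 falls in the 1-4 band.
Grid: Level 1-4 × Category III = 14-26 months.
Probation check: level 3 ≤ 12 and category III ≤ III → eligible.

Yes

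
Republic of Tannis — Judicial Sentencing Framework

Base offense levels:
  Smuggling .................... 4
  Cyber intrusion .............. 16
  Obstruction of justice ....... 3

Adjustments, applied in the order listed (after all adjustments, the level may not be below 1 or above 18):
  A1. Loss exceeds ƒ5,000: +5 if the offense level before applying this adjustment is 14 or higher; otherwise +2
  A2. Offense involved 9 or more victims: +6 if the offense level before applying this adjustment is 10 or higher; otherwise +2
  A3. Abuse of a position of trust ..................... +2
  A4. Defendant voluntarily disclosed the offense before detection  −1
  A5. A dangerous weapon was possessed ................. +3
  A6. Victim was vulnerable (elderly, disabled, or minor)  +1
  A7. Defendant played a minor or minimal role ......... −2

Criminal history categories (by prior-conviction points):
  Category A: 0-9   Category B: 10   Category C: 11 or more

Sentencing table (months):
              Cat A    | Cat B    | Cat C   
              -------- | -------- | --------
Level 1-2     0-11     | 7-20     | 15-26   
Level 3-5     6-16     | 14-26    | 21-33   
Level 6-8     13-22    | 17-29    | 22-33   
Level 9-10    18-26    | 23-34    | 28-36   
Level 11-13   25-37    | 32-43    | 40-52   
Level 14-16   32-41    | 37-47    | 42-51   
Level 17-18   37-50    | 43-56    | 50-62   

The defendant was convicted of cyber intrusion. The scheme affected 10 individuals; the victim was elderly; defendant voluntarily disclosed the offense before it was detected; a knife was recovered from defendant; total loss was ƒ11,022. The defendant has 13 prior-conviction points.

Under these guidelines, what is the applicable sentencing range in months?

50-62 months

Base offense level for cyber intrusion: 16.
A1 applies (level before this adjustment is 16 ≥ 14, so +5): 16 + 5 = 21.
A2 applies (level before this adjustment is 21 ≥ 10, so +6): 21 + 6 = 27.
A4 applies: 27 − 1 = 26.
A5 applies: 26 + 3 = 29.
A6 applies: 29 + 1 = 30.
Level 30 exceeds the maximum of 18; capped at 18.
Final offense level: 18.
Criminal history: 13 prior points → Category C (11+).
Level 18 falls in the 17-18 band.
Grid: Level 17-18 × Category C = 50-62 months.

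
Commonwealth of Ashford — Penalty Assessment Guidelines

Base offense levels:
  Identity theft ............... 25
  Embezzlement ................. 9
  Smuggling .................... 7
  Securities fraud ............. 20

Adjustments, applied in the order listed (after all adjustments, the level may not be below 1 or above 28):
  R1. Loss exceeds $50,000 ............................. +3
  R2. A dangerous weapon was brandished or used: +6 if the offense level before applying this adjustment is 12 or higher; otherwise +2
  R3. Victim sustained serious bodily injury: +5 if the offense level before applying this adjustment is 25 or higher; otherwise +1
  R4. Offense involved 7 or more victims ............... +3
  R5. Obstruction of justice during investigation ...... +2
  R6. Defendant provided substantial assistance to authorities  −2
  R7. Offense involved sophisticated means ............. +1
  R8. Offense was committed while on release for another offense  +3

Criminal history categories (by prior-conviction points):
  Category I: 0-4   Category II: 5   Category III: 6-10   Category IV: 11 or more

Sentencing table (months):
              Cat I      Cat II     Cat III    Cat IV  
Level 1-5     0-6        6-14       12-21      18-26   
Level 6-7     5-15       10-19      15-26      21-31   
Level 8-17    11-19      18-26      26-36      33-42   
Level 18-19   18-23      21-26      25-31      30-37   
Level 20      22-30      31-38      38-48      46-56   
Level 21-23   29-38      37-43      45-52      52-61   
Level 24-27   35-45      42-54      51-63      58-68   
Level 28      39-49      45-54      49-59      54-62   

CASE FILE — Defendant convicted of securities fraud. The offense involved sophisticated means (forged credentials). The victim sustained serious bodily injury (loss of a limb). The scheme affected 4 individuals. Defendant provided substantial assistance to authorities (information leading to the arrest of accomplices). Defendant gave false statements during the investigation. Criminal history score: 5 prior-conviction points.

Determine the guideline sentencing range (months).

37-43 months

Base offense level for securities fraud: 20.
R1 does not apply.
R3 applies (level before this adjustment is 20 < 25, so +1): 20 + 1 = 21.
R5 applies: 21 + 2 = 23.
R6 applies: 23 − 2 = 21.
R7 applies: 21 + 1 = 22.
R8 does not apply.
Final offense level: 22.
Criminal history: 5 prior points → Category II (5).
Level 22 falls in the 21-23 band.
Grid: Level 21-23 × Category II = 37-43 months.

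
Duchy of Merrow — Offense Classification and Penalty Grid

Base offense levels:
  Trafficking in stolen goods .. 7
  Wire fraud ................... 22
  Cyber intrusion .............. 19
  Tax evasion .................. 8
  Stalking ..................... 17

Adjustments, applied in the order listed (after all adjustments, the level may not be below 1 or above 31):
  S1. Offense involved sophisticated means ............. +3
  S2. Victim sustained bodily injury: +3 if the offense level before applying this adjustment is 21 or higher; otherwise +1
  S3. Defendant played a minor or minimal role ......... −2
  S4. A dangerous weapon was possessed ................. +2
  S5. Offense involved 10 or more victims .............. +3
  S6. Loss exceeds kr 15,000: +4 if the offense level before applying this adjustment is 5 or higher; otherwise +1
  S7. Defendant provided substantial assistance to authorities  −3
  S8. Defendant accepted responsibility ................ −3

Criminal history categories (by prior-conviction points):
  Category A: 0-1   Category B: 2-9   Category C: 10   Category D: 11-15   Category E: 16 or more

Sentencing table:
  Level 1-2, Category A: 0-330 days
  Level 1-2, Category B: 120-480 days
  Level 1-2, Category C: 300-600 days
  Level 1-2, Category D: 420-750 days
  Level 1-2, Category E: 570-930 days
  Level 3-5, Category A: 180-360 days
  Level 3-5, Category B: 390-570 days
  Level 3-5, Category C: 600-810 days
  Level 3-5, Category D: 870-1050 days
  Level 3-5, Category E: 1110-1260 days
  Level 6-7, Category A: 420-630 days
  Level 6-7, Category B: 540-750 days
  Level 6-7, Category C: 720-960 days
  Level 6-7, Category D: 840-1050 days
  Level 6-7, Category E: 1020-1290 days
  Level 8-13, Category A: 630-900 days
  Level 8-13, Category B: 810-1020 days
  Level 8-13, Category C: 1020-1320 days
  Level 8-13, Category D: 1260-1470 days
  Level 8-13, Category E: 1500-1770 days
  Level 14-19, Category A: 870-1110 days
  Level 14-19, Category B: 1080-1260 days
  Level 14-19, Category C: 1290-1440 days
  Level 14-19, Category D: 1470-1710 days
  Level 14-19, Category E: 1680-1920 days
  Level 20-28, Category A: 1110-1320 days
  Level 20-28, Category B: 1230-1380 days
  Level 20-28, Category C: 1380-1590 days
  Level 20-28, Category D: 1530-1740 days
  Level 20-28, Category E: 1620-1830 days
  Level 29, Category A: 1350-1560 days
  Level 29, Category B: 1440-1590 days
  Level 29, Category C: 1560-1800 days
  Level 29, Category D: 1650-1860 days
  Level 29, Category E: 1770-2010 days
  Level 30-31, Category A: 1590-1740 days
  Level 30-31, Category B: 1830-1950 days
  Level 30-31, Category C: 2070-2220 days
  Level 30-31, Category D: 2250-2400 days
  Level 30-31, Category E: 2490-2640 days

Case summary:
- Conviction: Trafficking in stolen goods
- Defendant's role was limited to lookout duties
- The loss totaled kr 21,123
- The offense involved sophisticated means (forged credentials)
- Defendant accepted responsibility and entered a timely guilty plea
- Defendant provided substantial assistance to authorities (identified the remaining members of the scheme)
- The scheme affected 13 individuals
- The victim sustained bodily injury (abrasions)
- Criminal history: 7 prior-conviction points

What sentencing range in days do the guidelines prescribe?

Base offense level for trafficking in stolen goods: 7.
S1 applies: 7 + 3 = 10.
S2 applies (level before this adjustment is 10 < 21, so +1): 10 + 1 = 11.
S3 applies: 11 − 2 = 9.
S5 applies: 9 + 3 = 12.
S6 applies (level before this adjustment is 12 ≥ 5, so +4): 12 + 4 = 16.
S7 applies: 16 − 3 = 13.
S8 applies: 13 − 3 = 10.
Final offense level: 10.
Criminal history: 7 prior points → Category B (2-9).
Level 10 falls in the 8-13 band.
Grid: Level 8-13 × Category B = 810-1020 days.

810-1020 days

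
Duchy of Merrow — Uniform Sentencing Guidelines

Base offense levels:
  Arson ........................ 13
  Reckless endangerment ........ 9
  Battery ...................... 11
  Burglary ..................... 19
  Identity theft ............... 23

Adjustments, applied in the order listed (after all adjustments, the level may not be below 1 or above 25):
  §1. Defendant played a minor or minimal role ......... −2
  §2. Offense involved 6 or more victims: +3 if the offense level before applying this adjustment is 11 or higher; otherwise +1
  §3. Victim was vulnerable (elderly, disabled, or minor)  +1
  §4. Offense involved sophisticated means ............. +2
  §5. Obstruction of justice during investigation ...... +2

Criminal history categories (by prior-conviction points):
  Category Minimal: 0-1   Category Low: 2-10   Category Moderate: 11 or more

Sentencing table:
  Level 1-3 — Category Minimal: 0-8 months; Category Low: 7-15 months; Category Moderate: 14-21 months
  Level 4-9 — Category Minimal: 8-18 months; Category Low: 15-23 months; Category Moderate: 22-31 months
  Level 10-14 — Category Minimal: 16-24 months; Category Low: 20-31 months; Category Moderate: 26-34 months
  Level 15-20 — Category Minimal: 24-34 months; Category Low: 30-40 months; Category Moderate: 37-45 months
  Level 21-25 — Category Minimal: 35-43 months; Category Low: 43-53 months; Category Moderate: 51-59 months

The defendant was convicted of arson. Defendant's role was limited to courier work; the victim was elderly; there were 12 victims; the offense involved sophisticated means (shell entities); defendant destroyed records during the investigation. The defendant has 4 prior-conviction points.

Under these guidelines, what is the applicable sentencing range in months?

30-40 months

Base offense level for arson: 13.
§1 applies: 13 − 2 = 11.
§2 applies (level before this adjustment is 11 ≥ 11, so +3): 11 + 3 = 14.
§3 applies: 14 + 1 = 15.
§4 applies: 15 + 2 = 17.
§5 applies: 17 + 2 = 19.
Final offense level: 19.
Criminal history: 4 prior points → Category Low (2-10).
Level 19 falls in the 15-20 band.
Grid: Level 15-20 × Category Low = 30-40 months.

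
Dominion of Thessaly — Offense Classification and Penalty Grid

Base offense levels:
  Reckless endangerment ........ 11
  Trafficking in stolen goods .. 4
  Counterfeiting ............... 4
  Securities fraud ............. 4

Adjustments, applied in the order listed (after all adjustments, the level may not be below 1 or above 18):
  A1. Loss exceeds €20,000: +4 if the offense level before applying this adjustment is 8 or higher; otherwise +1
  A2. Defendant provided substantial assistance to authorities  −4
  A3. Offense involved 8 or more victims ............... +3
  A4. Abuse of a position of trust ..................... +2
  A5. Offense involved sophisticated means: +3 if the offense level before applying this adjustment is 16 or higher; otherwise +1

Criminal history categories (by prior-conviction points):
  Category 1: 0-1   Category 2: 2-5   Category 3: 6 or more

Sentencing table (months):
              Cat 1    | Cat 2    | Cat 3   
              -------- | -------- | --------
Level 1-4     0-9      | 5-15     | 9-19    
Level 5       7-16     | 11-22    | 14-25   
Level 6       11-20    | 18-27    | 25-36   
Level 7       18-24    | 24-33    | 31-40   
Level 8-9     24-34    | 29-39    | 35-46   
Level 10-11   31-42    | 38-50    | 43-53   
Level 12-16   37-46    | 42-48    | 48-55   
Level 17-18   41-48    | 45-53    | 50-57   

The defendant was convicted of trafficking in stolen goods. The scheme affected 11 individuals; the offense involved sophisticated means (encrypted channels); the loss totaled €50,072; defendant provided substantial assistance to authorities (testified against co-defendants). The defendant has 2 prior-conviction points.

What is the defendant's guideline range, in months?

Base offense level for trafficking in stolen goods: 4.
A1 applies (level before this adjustment is 4 < 8, so +1): 4 + 1 = 5.
A2 applies: 5 − 4 = 1.
A3 applies: 1 + 3 = 4.
A4 does not apply.
A5 applies (level before this adjustment is 4 < 16, so +1): 4 + 1 = 5.
Final offense level: 5.
Criminal history: 2 prior points → Category 2 (2-5).
Level 5 falls in the 5 band.
Grid: Level 5 × Category 2 = 11-22 months.

11-22 months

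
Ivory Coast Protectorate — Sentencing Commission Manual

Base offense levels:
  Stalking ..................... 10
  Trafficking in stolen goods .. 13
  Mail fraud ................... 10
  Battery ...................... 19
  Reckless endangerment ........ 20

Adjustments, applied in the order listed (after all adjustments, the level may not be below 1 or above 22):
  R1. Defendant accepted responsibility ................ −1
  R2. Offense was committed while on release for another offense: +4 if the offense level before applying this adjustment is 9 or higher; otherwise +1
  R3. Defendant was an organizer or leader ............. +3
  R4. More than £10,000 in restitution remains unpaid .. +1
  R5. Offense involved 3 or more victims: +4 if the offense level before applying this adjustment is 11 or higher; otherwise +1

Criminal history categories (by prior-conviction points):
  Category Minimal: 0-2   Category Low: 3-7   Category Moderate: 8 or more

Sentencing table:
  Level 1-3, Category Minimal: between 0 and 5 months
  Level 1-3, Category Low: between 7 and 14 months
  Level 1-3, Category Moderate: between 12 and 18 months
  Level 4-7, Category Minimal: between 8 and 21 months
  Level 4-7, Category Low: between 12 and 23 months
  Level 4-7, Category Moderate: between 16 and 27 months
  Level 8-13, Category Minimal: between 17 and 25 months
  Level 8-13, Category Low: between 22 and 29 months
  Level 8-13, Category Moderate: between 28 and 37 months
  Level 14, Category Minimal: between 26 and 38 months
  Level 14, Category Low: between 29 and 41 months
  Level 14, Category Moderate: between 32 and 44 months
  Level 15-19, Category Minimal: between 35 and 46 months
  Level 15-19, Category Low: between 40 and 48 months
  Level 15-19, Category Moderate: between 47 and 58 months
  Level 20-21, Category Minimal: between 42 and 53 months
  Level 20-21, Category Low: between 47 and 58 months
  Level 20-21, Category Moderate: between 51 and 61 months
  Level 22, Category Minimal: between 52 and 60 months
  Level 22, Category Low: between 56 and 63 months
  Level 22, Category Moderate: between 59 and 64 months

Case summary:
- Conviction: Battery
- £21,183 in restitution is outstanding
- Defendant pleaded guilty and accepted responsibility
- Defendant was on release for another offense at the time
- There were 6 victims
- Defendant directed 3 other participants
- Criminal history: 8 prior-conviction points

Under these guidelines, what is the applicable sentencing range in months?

Base offense level for battery: 19.
R1 applies: 19 − 1 = 18.
R2 applies (level before this adjustment is 18 ≥ 9, so +4): 18 + 4 = 22.
R3 applies: 22 + 3 = 25.
R4 applies: 25 + 1 = 26.
R5 applies (level before this adjustment is 26 ≥ 11, so +4): 26 + 4 = 30.
Level 30 exceeds the maximum of 22; capped at 22.
Final offense level: 22.
Criminal history: 8 prior points → Category Moderate (8+).
Level 22 falls in the 22 band.
Grid: Level 22 × Category Moderate = 59-64 months.

59-64 months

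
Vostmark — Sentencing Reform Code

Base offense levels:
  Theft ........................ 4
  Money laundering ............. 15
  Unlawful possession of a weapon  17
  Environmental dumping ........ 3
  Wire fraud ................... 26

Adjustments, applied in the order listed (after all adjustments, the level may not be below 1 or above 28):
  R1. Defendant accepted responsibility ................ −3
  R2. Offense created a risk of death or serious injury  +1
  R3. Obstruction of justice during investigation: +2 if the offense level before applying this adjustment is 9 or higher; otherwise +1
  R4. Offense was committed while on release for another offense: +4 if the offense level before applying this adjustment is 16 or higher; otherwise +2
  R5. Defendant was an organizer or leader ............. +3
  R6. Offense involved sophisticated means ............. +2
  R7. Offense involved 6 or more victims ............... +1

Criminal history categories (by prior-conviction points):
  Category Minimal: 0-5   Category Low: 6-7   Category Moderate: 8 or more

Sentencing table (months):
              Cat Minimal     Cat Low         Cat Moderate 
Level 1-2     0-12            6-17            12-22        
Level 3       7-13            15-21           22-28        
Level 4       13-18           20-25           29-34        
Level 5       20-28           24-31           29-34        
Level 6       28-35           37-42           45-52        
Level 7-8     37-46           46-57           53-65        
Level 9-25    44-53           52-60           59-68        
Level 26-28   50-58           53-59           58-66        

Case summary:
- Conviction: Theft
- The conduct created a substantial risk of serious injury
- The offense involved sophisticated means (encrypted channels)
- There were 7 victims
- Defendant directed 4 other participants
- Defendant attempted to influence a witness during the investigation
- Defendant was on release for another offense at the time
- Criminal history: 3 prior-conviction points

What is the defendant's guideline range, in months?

44-53 months

Base offense level for theft: 4.
R1 does not apply.
R2 applies: 4 + 1 = 5.
R3 applies (level before this adjustment is 5 < 9, so +1): 5 + 1 = 6.
R4 applies (level before this adjustment is 6 < 16, so +2): 6 + 2 = 8.
R5 applies: 8 + 3 = 11.
R6 applies: 11 + 2 = 13.
R7 applies: 13 + 1 = 14.
Final offense level: 14.
Criminal history: 3 prior points → Category Minimal (0-5).
Level 14 falls in the 9-25 band.
Grid: Level 9-25 × Category Minimal = 44-53 months.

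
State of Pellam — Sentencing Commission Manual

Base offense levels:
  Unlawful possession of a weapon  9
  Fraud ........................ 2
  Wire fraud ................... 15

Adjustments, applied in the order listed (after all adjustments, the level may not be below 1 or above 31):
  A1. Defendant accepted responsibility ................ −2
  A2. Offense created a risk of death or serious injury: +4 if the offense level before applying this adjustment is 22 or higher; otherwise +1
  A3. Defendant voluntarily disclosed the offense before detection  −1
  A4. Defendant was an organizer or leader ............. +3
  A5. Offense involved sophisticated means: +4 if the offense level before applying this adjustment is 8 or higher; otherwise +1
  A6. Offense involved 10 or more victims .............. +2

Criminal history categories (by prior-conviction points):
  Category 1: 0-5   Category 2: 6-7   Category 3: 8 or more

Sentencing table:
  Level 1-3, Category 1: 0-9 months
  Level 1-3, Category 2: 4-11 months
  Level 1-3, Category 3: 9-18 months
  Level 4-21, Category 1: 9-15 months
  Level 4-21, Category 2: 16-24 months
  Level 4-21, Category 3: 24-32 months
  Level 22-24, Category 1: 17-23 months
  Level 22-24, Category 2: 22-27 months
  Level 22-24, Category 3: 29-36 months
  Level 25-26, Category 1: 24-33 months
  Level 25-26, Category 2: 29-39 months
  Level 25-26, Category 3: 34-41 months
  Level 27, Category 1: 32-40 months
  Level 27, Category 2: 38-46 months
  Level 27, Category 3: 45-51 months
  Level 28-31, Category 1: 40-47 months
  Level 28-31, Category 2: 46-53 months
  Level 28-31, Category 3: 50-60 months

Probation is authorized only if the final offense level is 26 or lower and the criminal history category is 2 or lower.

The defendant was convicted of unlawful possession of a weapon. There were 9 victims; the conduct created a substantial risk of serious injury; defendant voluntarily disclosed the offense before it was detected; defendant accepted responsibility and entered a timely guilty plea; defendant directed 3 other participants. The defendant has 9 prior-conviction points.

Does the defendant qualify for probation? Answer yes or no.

No

Base offense level for unlawful possession of a weapon: 9.
A1 applies: 9 − 2 = 7.
A2 applies (level before this adjustment is 7 < 22, so +1): 7 + 1 = 8.
A3 applies: 8 − 1 = 7.
A4 applies: 7 + 3 = 10.
A5 does not apply.
Final offense level: 10.
Criminal history: 9 prior points → Category 3 (8+).
Level 10 falls in the 4-21 band.
Grid: Level 4-21 × Category 3 = 24-32 months.
Probation check: level 10 ≤ 26 and category 3 > 2 → not eligible.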